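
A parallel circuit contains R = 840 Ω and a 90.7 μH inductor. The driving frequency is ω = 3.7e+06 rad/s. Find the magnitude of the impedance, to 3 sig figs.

X_L = ωL = 336 Ω
Parallel: admittances add. Y = 1/R + 1/(jωL)
Y = (0.00119 − j0.00298) S
|Y| = 0.00321 S → |Z| = 1/|Y| = 312 Ω, ∠Z = −∠Y = 68.2°

312 Ω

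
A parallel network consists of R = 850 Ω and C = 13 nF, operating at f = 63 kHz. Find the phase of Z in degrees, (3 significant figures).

ω = 2πf = 395800 rad/s
X_C = 1/(ωC) = 194 Ω
Parallel: admittances add. Y = 1/R + jωC
Y = (0.00118 + j0.00515) S
|Y| = 0.00528 S → |Z| = 1/|Y| = 189 Ω, ∠Z = −∠Y = -77.1°

-77.1°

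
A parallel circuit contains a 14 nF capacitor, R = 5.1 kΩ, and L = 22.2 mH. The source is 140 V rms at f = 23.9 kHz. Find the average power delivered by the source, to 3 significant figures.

3.84 W

ω = 2πf = 150200 rad/s
X_L = ωL = 3330 Ω
X_C = 1/(ωC) = 476 Ω
Parallel: admittances add. Y = 1/R + 1/(jωL) + jωC
Y = (0.000196 + j0.00180) S
|Y| = 0.00181 S → |Z| = 1/|Y| = 552 Ω, ∠Z = −∠Y = -83.8°
I = V/|Z| = 254 mA
P = VI cos φ = 140 × 0.254 × cos(-83.8°) = 3.84 W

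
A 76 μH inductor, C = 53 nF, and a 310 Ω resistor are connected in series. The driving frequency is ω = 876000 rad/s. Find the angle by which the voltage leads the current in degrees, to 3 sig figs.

X_L = ωL = 66.6 Ω
X_C = 1/(ωC) = 21.5 Ω
Net reactance X = X_L − X_C = 45.0 Ω
Z = 310 + j45.0 Ω
|Z| = √(310² + 45.0²) = 313 Ω
∠Z = arctan(45.0/310) = 8.27°

8.27°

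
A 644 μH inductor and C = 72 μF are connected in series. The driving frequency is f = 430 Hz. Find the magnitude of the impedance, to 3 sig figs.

3.40 Ω

ω = 2πf = 2702 rad/s
X_L = ωL = 1.74 Ω
X_C = 1/(ωC) = 5.14 Ω
Net reactance X = X_L − X_C = -3.40 Ω
Z = − j3.40 Ω
|Z| = √(0² + 3.40²) = 3.40 Ω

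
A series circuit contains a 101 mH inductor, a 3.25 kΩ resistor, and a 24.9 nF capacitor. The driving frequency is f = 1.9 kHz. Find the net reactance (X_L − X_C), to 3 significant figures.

ω = 2πf = 11940 rad/s
X_L = ωL = 1210 Ω
X_C = 1/(ωC) = 3360 Ω
X = 1210 − 3360 = -2160 Ω

-2160 Ω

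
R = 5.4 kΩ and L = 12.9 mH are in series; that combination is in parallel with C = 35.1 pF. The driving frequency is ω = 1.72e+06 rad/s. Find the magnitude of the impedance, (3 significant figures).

48500 Ω

X_L = ωL = 22200 Ω
X_C = 1/(ωC) = 16600 Ω
Branch 1 (R+jX_L): Z₁ = 5400 + j22200 Ω, |Z₁| = 22800 Ω
Branch 2 (−jX_C): Z₂ = −j16600 Ω
Parallel: Z = Z₁Z₂/(Z₁+Z₂), |Z| = 48500 Ω, ∠Z = -59.8°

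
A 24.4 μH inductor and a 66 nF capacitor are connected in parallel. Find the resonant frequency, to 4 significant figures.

125.4 kHz

ω₀ = 1/√(LC) = 1/√(2.44e-05 × 6.6e-08) = 788000 rad/s
f₀ = ω₀/(2π) = 125.4 kHz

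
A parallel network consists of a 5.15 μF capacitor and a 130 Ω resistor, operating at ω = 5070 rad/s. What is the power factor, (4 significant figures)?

0.2826

X_C = 1/(ωC) = 38.30 Ω
Parallel: admittances add. Y = 1/R + jωC
Y = (0.007692 + j0.02611) S
|Y| = 0.02722 S → |Z| = 1/|Y| = 36.74 Ω, ∠Z = −∠Y = -73.58°
cos φ = cos(-73.58°) = 0.2826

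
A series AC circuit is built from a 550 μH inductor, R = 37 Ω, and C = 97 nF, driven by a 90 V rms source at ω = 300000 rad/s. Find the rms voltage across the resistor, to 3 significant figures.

X_L = ωL = 165 Ω
X_C = 1/(ωC) = 34.4 Ω
Net reactance X = X_L − X_C = 131 Ω
Z = 37.0 + j131 Ω
|Z| = √(37.0² + 131²) = 136 Ω
I = V/|Z| = 663 mA
V_R = I·|Z_R| = 0.663 × 37.0 = 24.5 V

24.5 V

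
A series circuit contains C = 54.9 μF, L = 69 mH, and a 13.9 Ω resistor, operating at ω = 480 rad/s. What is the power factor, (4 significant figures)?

X_L = ωL = 33.12 Ω
X_C = 1/(ωC) = 37.95 Ω
Net reactance X = X_L − X_C = -4.828 Ω
Z = 13.90 − j4.828 Ω
|Z| = √(13.90² + 4.828²) = 14.71 Ω
∠Z = arctan(-4.828/13.90) = -19.15°
cos φ = cos(-19.15°) = 0.9446

0.9446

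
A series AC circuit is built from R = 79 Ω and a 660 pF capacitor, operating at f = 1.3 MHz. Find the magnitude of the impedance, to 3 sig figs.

202 Ω

ω = 2πf = 8.168e+06 rad/s
X_C = 1/(ωC) = 185 Ω
Z = 79.0 − j185 Ω
|Z| = √(79.0² + 185²) = 202 Ω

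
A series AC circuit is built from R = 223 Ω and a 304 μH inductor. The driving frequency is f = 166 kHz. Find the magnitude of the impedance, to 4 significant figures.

387.6 Ω

ω = 2πf = 1.043e+06 rad/s
X_L = ωL = 317.1 Ω
Z = 223.0 + j317.1 Ω
|Z| = √(223.0² + 317.1²) = 387.6 Ω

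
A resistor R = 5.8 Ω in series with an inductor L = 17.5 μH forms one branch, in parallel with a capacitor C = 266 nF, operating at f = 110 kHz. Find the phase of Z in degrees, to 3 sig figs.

ω = 2πf = 691200 rad/s
X_L = ωL = 12.1 Ω
X_C = 1/(ωC) = 5.44 Ω
Branch 1 (R+jX_L): Z₁ = 5.80 + j12.1 Ω, |Z₁| = 13.4 Ω
Branch 2 (−jX_C): Z₂ = −j5.44 Ω
Parallel: Z = Z₁Z₂/(Z₁+Z₂), |Z| = 8.26 Ω, ∠Z = -74.5°

-74.5°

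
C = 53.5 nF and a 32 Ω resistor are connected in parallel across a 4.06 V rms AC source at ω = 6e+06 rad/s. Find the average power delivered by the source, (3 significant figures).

515 mW

X_C = 1/(ωC) = 3.12 Ω
Parallel: admittances add. Y = 1/R + jωC
Y = (0.0312 + j0.321) S
|Y| = 0.323 S → |Z| = 1/|Y| = 3.10 Ω, ∠Z = −∠Y = -84.4°
I = V/|Z| = 1.31 A
P = VI cos φ = 4.06 × 1.31 × cos(-84.4°) = 515 mW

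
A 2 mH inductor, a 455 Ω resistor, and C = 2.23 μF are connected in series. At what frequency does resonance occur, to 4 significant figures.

ω₀ = 1/√(LC) = 1/√(0.002 × 2.23e-06) = 14970 rad/s
f₀ = ω₀/(2π) = 2.383 kHz

2.383 kHz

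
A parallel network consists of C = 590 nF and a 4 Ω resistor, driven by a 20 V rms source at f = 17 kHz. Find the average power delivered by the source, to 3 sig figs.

100 W

ω = 2πf = 106800 rad/s
X_C = 1/(ωC) = 15.9 Ω
Parallel: admittances add. Y = 1/R + jωC
Y = (0.250 + j0.0630) S
|Y| = 0.258 S → |Z| = 1/|Y| = 3.88 Ω, ∠Z = −∠Y = -14.1°
I = V/|Z| = 5.16 A
P = VI cos φ = 20 × 5.16 × cos(-14.1°) = 100 W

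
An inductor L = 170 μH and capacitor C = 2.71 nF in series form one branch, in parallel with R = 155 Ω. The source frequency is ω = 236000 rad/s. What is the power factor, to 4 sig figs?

0.9949

X_L = ωL = 40.12 Ω
X_C = 1/(ωC) = 1564 Ω
Branch 1: Z₁ = R = 155.0 Ω
Branch 2 (series LC): Z₂ = j(X_L − X_C) = −j1523 Ω
Parallel: Z = Z₁Z₂/(Z₁+Z₂), |Z| = 154.2 Ω, ∠Z = -5.809°
cos φ = cos(-5.809°) = 0.9949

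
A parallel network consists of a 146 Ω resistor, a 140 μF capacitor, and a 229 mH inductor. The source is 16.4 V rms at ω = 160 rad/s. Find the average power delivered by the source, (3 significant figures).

X_L = ωL = 36.6 Ω
X_C = 1/(ωC) = 44.6 Ω
Parallel: admittances add. Y = 1/R + 1/(jωL) + jωC
Y = (0.00685 − j0.00489) S
|Y| = 0.00842 S → |Z| = 1/|Y| = 119 Ω, ∠Z = −∠Y = 35.5°
I = V/|Z| = 138 mA
P = VI cos φ = 16.4 × 0.138 × cos(35.5°) = 1.84 W

1.84 W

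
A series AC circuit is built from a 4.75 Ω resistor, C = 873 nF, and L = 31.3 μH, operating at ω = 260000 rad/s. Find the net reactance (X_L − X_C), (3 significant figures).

3.73 Ω

X_L = ωL = 8.14 Ω
X_C = 1/(ωC) = 4.41 Ω
X = 8.14 − 4.41 = 3.73 Ω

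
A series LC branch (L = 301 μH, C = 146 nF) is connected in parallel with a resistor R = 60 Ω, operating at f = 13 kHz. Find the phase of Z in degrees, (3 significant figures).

ω = 2πf = 81680 rad/s
X_L = ωL = 24.6 Ω
X_C = 1/(ωC) = 83.9 Ω
Branch 1: Z₁ = R = 60.0 Ω
Branch 2 (series LC): Z₂ = j(X_L − X_C) = −j59.3 Ω
Parallel: Z = Z₁Z₂/(Z₁+Z₂), |Z| = 42.2 Ω, ∠Z = -45.4°

-45.4°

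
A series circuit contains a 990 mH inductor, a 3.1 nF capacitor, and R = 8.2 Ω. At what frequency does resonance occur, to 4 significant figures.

ω₀ = 1/√(LC) = 1/√(0.99 × 3.1e-09) = 18050 rad/s
f₀ = ω₀/(2π) = 2.873 kHz

2.873 kHz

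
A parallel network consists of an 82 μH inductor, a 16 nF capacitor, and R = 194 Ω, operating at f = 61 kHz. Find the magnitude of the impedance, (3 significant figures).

ω = 2πf = 383300 rad/s
X_L = ωL = 31.4 Ω
X_C = 1/(ωC) = 163 Ω
Parallel: admittances add. Y = 1/R + 1/(jωL) + jωC
Y = (0.00515 − j0.0257) S
|Y| = 0.0262 S → |Z| = 1/|Y| = 38.2 Ω, ∠Z = −∠Y = 78.7°

38.2 Ω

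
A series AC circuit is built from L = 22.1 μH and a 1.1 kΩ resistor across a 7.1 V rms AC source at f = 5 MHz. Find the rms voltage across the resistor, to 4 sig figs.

6.004 V

ω = 2πf = 3.142e+07 rad/s
X_L = ωL = 694.3 Ω
Z = 1100 + j694.3 Ω
|Z| = √(1100² + 694.3²) = 1301 Ω
I = V/|Z| = 5.458 mA
V_R = I·|Z_R| = 0.005458 × 1100 = 6.004 V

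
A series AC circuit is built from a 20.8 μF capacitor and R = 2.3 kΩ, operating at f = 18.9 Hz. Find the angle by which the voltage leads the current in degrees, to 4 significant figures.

-9.983°

ω = 2πf = 118.8 rad/s
X_C = 1/(ωC) = 404.9 Ω
Z = 2300 − j404.9 Ω
|Z| = √(2300² + 404.9²) = 2335 Ω
∠Z = arctan(-404.9/2300) = -9.983°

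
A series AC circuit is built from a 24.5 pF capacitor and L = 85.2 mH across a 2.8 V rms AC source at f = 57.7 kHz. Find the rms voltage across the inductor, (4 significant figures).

ω = 2πf = 362500 rad/s
X_L = ωL = 30890 Ω
X_C = 1/(ωC) = 112600 Ω
Net reactance X = X_L − X_C = -81700 Ω
Z = − j81700 Ω
|Z| = √(0² + 81700²) = 81700 Ω
I = V/|Z| = 34.27 μA
V_L = I·|Z_L| = 3.427e-05 × 30890 = 1.059 V

1.059 V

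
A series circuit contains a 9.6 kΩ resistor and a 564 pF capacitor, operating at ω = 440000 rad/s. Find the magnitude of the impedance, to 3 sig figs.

X_C = 1/(ωC) = 4030 Ω
Z = 9600 − j4030 Ω
|Z| = √(9600² + 4030²) = 10400 Ω

10400 Ω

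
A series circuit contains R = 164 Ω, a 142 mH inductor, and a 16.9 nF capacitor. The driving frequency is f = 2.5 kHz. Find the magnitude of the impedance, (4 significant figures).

1545 Ω

ω = 2πf = 15710 rad/s
X_L = ωL = 2231 Ω
X_C = 1/(ωC) = 3767 Ω
Net reactance X = X_L − X_C = -1536 Ω
Z = 164.0 − j1536 Ω
|Z| = √(164.0² + 1536²) = 1545 Ω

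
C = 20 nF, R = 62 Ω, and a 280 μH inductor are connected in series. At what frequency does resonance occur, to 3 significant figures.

ω₀ = 1/√(LC) = 1/√(0.00028 × 2e-08) = 422600 rad/s
f₀ = ω₀/(2π) = 67.3 kHz

67.3 kHz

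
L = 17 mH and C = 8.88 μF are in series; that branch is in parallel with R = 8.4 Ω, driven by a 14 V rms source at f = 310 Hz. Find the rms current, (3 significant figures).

ω = 2πf = 1948 rad/s
X_L = ωL = 33.1 Ω
X_C = 1/(ωC) = 57.8 Ω
Branch 1: Z₁ = R = 8.40 Ω
Branch 2 (series LC): Z₂ = j(X_L − X_C) = −j24.7 Ω
Parallel: Z = Z₁Z₂/(Z₁+Z₂), |Z| = 7.95 Ω, ∠Z = -18.8°
I = V/|Z| = 14/7.95 = 1.76 A

1.76 A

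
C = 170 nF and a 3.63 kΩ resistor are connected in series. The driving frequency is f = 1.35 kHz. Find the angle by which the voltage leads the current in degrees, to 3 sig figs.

ω = 2πf = 8482 rad/s
X_C = 1/(ωC) = 693 Ω
Z = 3630 − j693 Ω
|Z| = √(3630² + 693²) = 3700 Ω
∠Z = arctan(-693/3630) = -10.8°

-10.8°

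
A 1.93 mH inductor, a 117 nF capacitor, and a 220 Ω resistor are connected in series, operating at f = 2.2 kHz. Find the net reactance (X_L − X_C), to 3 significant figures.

-592 Ω

ω = 2πf = 13820 rad/s
X_L = ωL = 26.7 Ω
X_C = 1/(ωC) = 618 Ω
X = 26.7 − 618 = -592 Ω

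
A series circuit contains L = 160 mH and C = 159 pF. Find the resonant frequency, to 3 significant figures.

ω₀ = 1/√(LC) = 1/√(0.16 × 1.59e-10) = 198300 rad/s
f₀ = ω₀/(2π) = 31.6 kHz

31.6 kHz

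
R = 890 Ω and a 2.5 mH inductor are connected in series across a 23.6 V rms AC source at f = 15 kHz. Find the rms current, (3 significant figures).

25.6 mA

ω = 2πf = 94250 rad/s
X_L = ωL = 236 Ω
Z = 890 + j236 Ω
|Z| = √(890² + 236²) = 921 Ω
I = V/|Z| = 23.6/921 = 25.6 mA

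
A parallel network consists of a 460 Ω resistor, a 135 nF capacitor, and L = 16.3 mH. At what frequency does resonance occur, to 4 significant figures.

3.393 kHz

ω₀ = 1/√(LC) = 1/√(0.0163 × 1.35e-07) = 21320 rad/s
f₀ = ω₀/(2π) = 3.393 kHz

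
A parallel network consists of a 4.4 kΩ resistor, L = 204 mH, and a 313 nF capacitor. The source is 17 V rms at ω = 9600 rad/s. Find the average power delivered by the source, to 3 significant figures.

X_L = ωL = 1960 Ω
X_C = 1/(ωC) = 333 Ω
Parallel: admittances add. Y = 1/R + 1/(jωL) + jωC
Y = (0.000227 + j0.00249) S
|Y| = 0.00250 S → |Z| = 1/|Y| = 399 Ω, ∠Z = −∠Y = -84.8°
I = V/|Z| = 42.6 mA
P = VI cos φ = 17 × 0.0426 × cos(-84.8°) = 65.7 mW

65.7 mW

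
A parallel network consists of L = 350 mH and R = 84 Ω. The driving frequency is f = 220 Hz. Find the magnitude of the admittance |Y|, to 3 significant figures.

12.1 mS

ω = 2πf = 1382 rad/s
X_L = ωL = 484 Ω
Parallel: admittances add. Y = 1/R + 1/(jωL)
Y = (0.0119 − j0.00207) S
|Y| = 0.0121 S → |Z| = 1/|Y| = 82.8 Ω, ∠Z = −∠Y = 9.85°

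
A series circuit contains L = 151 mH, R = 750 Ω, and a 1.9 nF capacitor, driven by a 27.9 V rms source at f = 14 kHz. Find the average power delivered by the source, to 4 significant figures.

10.84 mW

ω = 2πf = 87960 rad/s
X_L = ωL = 13280 Ω
X_C = 1/(ωC) = 5983 Ω
Net reactance X = X_L − X_C = 7299 Ω
Z = 750.0 + j7299 Ω
|Z| = √(750.0² + 7299²) = 7338 Ω
∠Z = arctan(7299/750.0) = 84.13°
I = V/|Z| = 3.802 mA
P = VI cos φ = 27.9 × 0.003802 × cos(84.13°) = 10.84 mW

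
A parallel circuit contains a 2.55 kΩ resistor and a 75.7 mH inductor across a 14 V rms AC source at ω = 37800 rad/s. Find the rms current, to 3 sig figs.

7.35 mA

X_L = ωL = 2860 Ω
Parallel: admittances add. Y = 1/R + 1/(jωL)
Y = (0.000392 − j0.000349) S
|Y| = 0.000525 S → |Z| = 1/|Y| = 1900 Ω, ∠Z = −∠Y = 41.7°
I = V/|Z| = 14/1900 = 7.35 mA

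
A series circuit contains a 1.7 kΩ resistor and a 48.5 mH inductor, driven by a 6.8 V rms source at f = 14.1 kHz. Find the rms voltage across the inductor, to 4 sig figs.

ω = 2πf = 88590 rad/s
X_L = ωL = 4297 Ω
Z = 1700 + j4297 Ω
|Z| = √(1700² + 4297²) = 4621 Ω
I = V/|Z| = 1.472 mA
V_L = I·|Z_L| = 0.001472 × 4297 = 6.323 V

6.323 V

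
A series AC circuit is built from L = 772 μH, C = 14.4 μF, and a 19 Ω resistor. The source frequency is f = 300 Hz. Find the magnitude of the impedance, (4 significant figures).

40.16 Ω

ω = 2πf = 1885 rad/s
X_L = ωL = 1.455 Ω
X_C = 1/(ωC) = 36.84 Ω
Net reactance X = X_L − X_C = -35.39 Ω
Z = 19.00 − j35.39 Ω
|Z| = √(19.00² + 35.39²) = 40.16 Ω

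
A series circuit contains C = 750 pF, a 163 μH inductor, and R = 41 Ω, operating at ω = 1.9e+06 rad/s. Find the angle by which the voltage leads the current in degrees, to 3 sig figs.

X_L = ωL = 310 Ω
X_C = 1/(ωC) = 702 Ω
Net reactance X = X_L − X_C = -392 Ω
Z = 41.0 − j392 Ω
|Z| = √(41.0² + 392²) = 394 Ω
∠Z = arctan(-392/41.0) = -84.0°

-84.0°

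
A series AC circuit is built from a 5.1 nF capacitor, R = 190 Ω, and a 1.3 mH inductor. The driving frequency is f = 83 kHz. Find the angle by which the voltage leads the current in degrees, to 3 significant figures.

57.8°

ω = 2πf = 521500 rad/s
X_L = ωL = 678 Ω
X_C = 1/(ωC) = 376 Ω
Net reactance X = X_L − X_C = 302 Ω
Z = 190 + j302 Ω
|Z| = √(190² + 302²) = 357 Ω
∠Z = arctan(302/190) = 57.8°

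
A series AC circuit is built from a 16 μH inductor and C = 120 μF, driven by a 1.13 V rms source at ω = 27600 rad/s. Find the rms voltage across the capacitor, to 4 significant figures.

X_L = ωL = 0.4416 Ω
X_C = 1/(ωC) = 0.3019 Ω
Net reactance X = X_L − X_C = 0.1397 Ω
Z = j0.1397 Ω
|Z| = √(0² + 0.1397²) = 0.1397 Ω
I = V/|Z| = 8.091 A
V_C = I·|Z_C| = 8.091 × 0.3019 = 2.443 V

2.443 V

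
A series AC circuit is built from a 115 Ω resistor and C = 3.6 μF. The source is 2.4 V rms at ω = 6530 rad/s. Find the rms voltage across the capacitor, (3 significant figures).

0.833 V

X_C = 1/(ωC) = 42.5 Ω
Z = 115 − j42.5 Ω
|Z| = √(115² + 42.5²) = 123 Ω
I = V/|Z| = 19.6 mA
V_C = I·|Z_C| = 0.0196 × 42.5 = 0.833 V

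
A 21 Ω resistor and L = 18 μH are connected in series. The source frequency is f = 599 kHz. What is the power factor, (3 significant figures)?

0.296

ω = 2πf = 3.764e+06 rad/s
X_L = ωL = 67.7 Ω
Z = 21.0 + j67.7 Ω
|Z| = √(21.0² + 67.7²) = 70.9 Ω
∠Z = arctan(67.7/21.0) = 72.8°
cos φ = cos(72.8°) = 0.296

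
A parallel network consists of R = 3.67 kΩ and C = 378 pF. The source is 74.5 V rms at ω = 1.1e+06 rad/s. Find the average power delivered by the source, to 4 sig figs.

1.512 W

X_C = 1/(ωC) = 2405 Ω
Parallel: admittances add. Y = 1/R + jωC
Y = (0.0002725 + j0.0004158) S
|Y| = 0.0004971 S → |Z| = 1/|Y| = 2012 Ω, ∠Z = −∠Y = -56.76°
I = V/|Z| = 37.04 mA
P = VI cos φ = 74.5 × 0.03704 × cos(-56.76°) = 1.512 W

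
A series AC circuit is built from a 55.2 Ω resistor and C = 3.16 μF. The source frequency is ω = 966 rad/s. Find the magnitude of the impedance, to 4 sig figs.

X_C = 1/(ωC) = 327.6 Ω
Z = 55.20 − j327.6 Ω
|Z| = √(55.20² + 327.6²) = 332.2 Ω

332.2 Ω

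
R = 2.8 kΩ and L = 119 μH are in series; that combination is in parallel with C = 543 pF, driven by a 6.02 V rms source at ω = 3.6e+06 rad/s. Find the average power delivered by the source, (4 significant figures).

X_L = ωL = 428.4 Ω
X_C = 1/(ωC) = 511.6 Ω
Branch 1 (R+jX_L): Z₁ = 2800 + j428.4 Ω, |Z₁| = 2833 Ω
Branch 2 (−jX_C): Z₂ = −j511.6 Ω
Parallel: Z = Z₁Z₂/(Z₁+Z₂), |Z| = 517.3 Ω, ∠Z = -79.60°
I = V/|Z| = 11.64 mA
P = VI cos φ = 6.02 × 0.01164 × cos(-79.60°) = 12.65 mW

12.65 mW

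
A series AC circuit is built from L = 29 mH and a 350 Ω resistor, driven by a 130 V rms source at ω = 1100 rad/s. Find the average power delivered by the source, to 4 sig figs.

X_L = ωL = 31.90 Ω
Z = 350.0 + j31.90 Ω
|Z| = √(350.0² + 31.90²) = 351.5 Ω
∠Z = arctan(31.90/350.0) = 5.208°
I = V/|Z| = 369.9 mA
P = VI cos φ = 130 × 0.3699 × cos(5.208°) = 47.89 W

47.89 W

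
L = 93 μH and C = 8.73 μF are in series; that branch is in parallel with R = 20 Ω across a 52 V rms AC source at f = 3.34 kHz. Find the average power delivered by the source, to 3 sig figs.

135 W

ω = 2πf = 20990 rad/s
X_L = ωL = 1.95 Ω
X_C = 1/(ωC) = 5.46 Ω
Branch 1: Z₁ = R = 20.0 Ω
Branch 2 (series LC): Z₂ = j(X_L − X_C) = −j3.51 Ω
Parallel: Z = Z₁Z₂/(Z₁+Z₂), |Z| = 3.45 Ω, ∠Z = -80.1°
I = V/|Z| = 15.1 A
P = VI cos φ = 52 × 15.1 × cos(-80.1°) = 135 W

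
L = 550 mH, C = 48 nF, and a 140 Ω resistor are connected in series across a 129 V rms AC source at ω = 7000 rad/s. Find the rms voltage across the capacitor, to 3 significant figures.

X_L = ωL = 3850 Ω
X_C = 1/(ωC) = 2980 Ω
Net reactance X = X_L − X_C = 874 Ω
Z = 140 + j874 Ω
|Z| = √(140² + 874²) = 885 Ω
I = V/|Z| = 146 mA
V_C = I·|Z_C| = 0.146 × 2980 = 434 V

434 V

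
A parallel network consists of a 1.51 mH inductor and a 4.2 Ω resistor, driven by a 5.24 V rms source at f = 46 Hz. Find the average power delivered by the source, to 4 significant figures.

6.538 W

ω = 2πf = 289.0 rad/s
X_L = ωL = 0.4364 Ω
Parallel: admittances add. Y = 1/R + 1/(jωL)
Y = (0.2381 − j2.291) S
|Y| = 2.304 S → |Z| = 1/|Y| = 0.4341 Ω, ∠Z = −∠Y = 84.07°
I = V/|Z| = 12.07 A
P = VI cos φ = 5.24 × 12.07 × cos(84.07°) = 6.538 W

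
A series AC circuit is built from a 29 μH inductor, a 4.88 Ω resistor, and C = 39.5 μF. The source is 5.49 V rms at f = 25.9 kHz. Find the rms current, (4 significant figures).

ω = 2πf = 162700 rad/s
X_L = ωL = 4.719 Ω
X_C = 1/(ωC) = 0.1556 Ω
Net reactance X = X_L − X_C = 4.564 Ω
Z = 4.880 + j4.564 Ω
|Z| = √(4.880² + 4.564²) = 6.681 Ω
I = V/|Z| = 5.49/6.681 = 821.7 mA

821.7 mA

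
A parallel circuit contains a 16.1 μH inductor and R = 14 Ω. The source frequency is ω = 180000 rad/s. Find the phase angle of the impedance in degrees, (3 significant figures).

78.3°

X_L = ωL = 2.90 Ω
Parallel: admittances add. Y = 1/R + 1/(jωL)
Y = (0.0714 − j0.345) S
|Y| = 0.352 S → |Z| = 1/|Y| = 2.84 Ω, ∠Z = −∠Y = 78.3°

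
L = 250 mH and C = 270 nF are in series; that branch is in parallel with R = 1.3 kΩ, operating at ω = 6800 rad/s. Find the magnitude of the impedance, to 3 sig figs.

X_L = ωL = 1700 Ω
X_C = 1/(ωC) = 545 Ω
Branch 1: Z₁ = R = 1300 Ω
Branch 2 (series LC): Z₂ = j(X_L − X_C) = j1160 Ω
Parallel: Z = Z₁Z₂/(Z₁+Z₂), |Z| = 864 Ω, ∠Z = 48.4°

864 Ω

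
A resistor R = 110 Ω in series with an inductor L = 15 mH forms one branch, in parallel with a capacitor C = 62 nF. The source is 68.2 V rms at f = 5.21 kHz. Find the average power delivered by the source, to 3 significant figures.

ω = 2πf = 32740 rad/s
X_L = ωL = 491 Ω
X_C = 1/(ωC) = 493 Ω
Branch 1 (R+jX_L): Z₁ = 110 + j491 Ω, |Z₁| = 503 Ω
Branch 2 (−jX_C): Z₂ = −j493 Ω
Parallel: Z = Z₁Z₂/(Z₁+Z₂), |Z| = 2250 Ω, ∠Z = -11.8°
I = V/|Z| = 30.3 mA
P = VI cos φ = 68.2 × 0.0303 × cos(-11.8°) = 2.02 W

2.02 W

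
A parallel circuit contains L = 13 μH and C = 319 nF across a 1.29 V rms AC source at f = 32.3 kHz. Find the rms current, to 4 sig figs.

405.4 mA

ω = 2πf = 202900 rad/s
X_L = ωL = 2.638 Ω
X_C = 1/(ωC) = 15.45 Ω
Parallel: admittances add. Y = 1/(jωL) + jωC
Y = (0 − j0.3143) S
|Y| = 0.3143 S → |Z| = 1/|Y| = 3.182 Ω, ∠Z = −∠Y = 90.00°
I = V/|Z| = 1.29/3.182 = 405.4 mA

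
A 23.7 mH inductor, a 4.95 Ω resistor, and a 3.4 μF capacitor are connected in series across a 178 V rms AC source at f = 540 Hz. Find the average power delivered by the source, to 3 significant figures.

ω = 2πf = 3393 rad/s
X_L = ωL = 80.4 Ω
X_C = 1/(ωC) = 86.7 Ω
Net reactance X = X_L − X_C = -6.27 Ω
Z = 4.95 − j6.27 Ω
|Z| = √(4.95² + 6.27²) = 7.99 Ω
∠Z = arctan(-6.27/4.95) = -51.7°
I = V/|Z| = 22.3 A
P = VI cos φ = 178 × 22.3 × cos(-51.7°) = 2.46 kW

2.46 kW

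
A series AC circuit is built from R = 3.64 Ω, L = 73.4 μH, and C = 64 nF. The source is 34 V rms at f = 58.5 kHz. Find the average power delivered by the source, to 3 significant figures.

16.5 W

ω = 2πf = 367600 rad/s
X_L = ωL = 27.0 Ω
X_C = 1/(ωC) = 42.5 Ω
Net reactance X = X_L − X_C = -15.5 Ω
Z = 3.64 − j15.5 Ω
|Z| = √(3.64² + 15.5²) = 16.0 Ω
∠Z = arctan(-15.5/3.64) = -76.8°
I = V/|Z| = 2.13 A
P = VI cos φ = 34 × 2.13 × cos(-76.8°) = 16.5 W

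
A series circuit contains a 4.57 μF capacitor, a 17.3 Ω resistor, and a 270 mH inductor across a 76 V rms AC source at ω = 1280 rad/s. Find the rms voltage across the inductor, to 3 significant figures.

150 V

X_L = ωL = 346 Ω
X_C = 1/(ωC) = 171 Ω
Net reactance X = X_L − X_C = 175 Ω
Z = 17.3 + j175 Ω
|Z| = √(17.3² + 175²) = 176 Ω
I = V/|Z| = 433 mA
V_L = I·|Z_L| = 0.433 × 346 = 150 V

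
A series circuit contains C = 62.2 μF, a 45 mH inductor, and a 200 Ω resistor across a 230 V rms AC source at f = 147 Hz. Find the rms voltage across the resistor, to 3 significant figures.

228 V

ω = 2πf = 923.6 rad/s
X_L = ωL = 41.6 Ω
X_C = 1/(ωC) = 17.4 Ω
Net reactance X = X_L − X_C = 24.2 Ω
Z = 200 + j24.2 Ω
|Z| = √(200² + 24.2²) = 201 Ω
I = V/|Z| = 1.14 A
V_R = I·|Z_R| = 1.14 × 200 = 228 V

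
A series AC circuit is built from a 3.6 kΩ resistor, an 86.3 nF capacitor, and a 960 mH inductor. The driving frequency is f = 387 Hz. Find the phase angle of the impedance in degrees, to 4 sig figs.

-34.03°

ω = 2πf = 2432 rad/s
X_L = ωL = 2334 Ω
X_C = 1/(ωC) = 4765 Ω
Net reactance X = X_L − X_C = -2431 Ω
Z = 3600 − j2431 Ω
|Z| = √(3600² + 2431²) = 4344 Ω
∠Z = arctan(-2431/3600) = -34.03°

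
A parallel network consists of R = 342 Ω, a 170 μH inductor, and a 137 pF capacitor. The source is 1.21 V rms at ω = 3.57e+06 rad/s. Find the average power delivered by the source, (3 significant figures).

X_L = ωL = 607 Ω
X_C = 1/(ωC) = 2040 Ω
Parallel: admittances add. Y = 1/R + 1/(jωL) + jωC
Y = (0.00292 − j0.00116) S
|Y| = 0.00315 S → |Z| = 1/|Y| = 318 Ω, ∠Z = −∠Y = 21.6°
I = V/|Z| = 3.81 mA
P = VI cos φ = 1.21 × 0.00381 × cos(21.6°) = 4.28 mW

4.28 mW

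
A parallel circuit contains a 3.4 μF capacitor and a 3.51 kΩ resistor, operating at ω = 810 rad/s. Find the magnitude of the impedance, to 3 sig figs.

361 Ω

X_C = 1/(ωC) = 363 Ω
Parallel: admittances add. Y = 1/R + jωC
Y = (0.000285 + j0.00275) S
|Y| = 0.00277 S → |Z| = 1/|Y| = 361 Ω, ∠Z = −∠Y = -84.1°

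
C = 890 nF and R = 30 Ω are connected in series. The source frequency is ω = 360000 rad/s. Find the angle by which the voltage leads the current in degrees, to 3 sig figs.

X_C = 1/(ωC) = 3.12 Ω
Z = 30.0 − j3.12 Ω
|Z| = √(30.0² + 3.12²) = 30.2 Ω
∠Z = arctan(-3.12/30.0) = -5.94°

-5.94°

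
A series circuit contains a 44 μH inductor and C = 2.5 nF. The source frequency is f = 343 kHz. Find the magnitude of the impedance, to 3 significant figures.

90.8 Ω

ω = 2πf = 2.155e+06 rad/s
X_L = ωL = 94.8 Ω
X_C = 1/(ωC) = 186 Ω
Net reactance X = X_L − X_C = -90.8 Ω
Z = − j90.8 Ω
|Z| = √(0² + 90.8²) = 90.8 Ω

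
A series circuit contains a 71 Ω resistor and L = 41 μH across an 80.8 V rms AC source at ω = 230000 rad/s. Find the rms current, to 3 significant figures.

1.13 A

X_L = ωL = 9.43 Ω
Z = 71.0 + j9.43 Ω
|Z| = √(71.0² + 9.43²) = 71.6 Ω
I = V/|Z| = 80.8/71.6 = 1.13 A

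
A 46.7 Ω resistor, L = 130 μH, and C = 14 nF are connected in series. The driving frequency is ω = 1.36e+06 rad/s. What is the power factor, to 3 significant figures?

X_L = ωL = 177 Ω
X_C = 1/(ωC) = 52.5 Ω
Net reactance X = X_L − X_C = 124 Ω
Z = 46.7 + j124 Ω
|Z| = √(46.7² + 124²) = 133 Ω
∠Z = arctan(124/46.7) = 69.4°
cos φ = cos(69.4°) = 0.352

0.352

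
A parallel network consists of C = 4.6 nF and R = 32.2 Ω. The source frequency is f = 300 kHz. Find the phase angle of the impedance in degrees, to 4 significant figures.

ω = 2πf = 1.885e+06 rad/s
X_C = 1/(ωC) = 115.3 Ω
Parallel: admittances add. Y = 1/R + jωC
Y = (0.03106 + j0.008671) S
|Y| = 0.03224 S → |Z| = 1/|Y| = 31.01 Ω, ∠Z = −∠Y = -15.60°

-15.60°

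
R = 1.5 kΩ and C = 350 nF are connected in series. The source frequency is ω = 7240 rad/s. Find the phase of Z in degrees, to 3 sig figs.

-14.7°

X_C = 1/(ωC) = 395 Ω
Z = 1500 − j395 Ω
|Z| = √(1500² + 395²) = 1550 Ω
∠Z = arctan(-395/1500) = -14.7°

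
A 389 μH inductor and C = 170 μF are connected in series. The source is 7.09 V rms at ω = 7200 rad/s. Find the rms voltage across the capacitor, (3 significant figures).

2.92 V

X_L = ωL = 2.80 Ω
X_C = 1/(ωC) = 0.817 Ω
Net reactance X = X_L − X_C = 1.98 Ω
Z = j1.98 Ω
|Z| = √(0² + 1.98²) = 1.98 Ω
I = V/|Z| = 3.57 A
V_C = I·|Z_C| = 3.57 × 0.817 = 2.92 V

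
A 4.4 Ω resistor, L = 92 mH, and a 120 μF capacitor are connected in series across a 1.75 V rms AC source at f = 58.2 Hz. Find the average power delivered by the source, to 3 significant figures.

98.2 mW

ω = 2πf = 365.7 rad/s
X_L = ωL = 33.6 Ω
X_C = 1/(ωC) = 22.8 Ω
Net reactance X = X_L − X_C = 10.9 Ω
Z = 4.40 + j10.9 Ω
|Z| = √(4.40² + 10.9²) = 11.7 Ω
∠Z = arctan(10.9/4.40) = 67.9°
I = V/|Z| = 149 mA
P = VI cos φ = 1.75 × 0.149 × cos(67.9°) = 98.2 mW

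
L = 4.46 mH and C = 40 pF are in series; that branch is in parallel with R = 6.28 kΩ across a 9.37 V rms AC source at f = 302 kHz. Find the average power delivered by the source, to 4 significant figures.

13.98 mW

ω = 2πf = 1.898e+06 rad/s
X_L = ωL = 8463 Ω
X_C = 1/(ωC) = 13180 Ω
Branch 1: Z₁ = R = 6280 Ω
Branch 2 (series LC): Z₂ = j(X_L − X_C) = −j4712 Ω
Parallel: Z = Z₁Z₂/(Z₁+Z₂), |Z| = 3769 Ω, ∠Z = -53.12°
I = V/|Z| = 2.486 mA
P = VI cos φ = 9.37 × 0.002486 × cos(-53.12°) = 13.98 mW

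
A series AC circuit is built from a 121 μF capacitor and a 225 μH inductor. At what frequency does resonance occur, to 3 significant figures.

ω₀ = 1/√(LC) = 1/√(0.000225 × 0.000121) = 6061 rad/s
f₀ = ω₀/(2π) = 965 Hz

965 Hz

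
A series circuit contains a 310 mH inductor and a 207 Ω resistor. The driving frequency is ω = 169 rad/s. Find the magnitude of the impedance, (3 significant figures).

214 Ω

X_L = ωL = 52.4 Ω
Z = 207 + j52.4 Ω
|Z| = √(207² + 52.4²) = 214 Ω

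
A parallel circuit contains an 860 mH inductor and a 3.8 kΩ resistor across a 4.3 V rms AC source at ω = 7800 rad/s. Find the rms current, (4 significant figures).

X_L = ωL = 6708 Ω
Parallel: admittances add. Y = 1/R + 1/(jωL)
Y = (0.0002632 − j0.0001491) S
|Y| = 0.0003024 S → |Z| = 1/|Y| = 3306 Ω, ∠Z = −∠Y = 29.53°
I = V/|Z| = 4.3/3306 = 1.301 mA

1.301 mA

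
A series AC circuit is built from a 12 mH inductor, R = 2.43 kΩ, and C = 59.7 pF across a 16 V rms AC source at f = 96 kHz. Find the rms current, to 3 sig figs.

ω = 2πf = 603200 rad/s
X_L = ωL = 7240 Ω
X_C = 1/(ωC) = 27800 Ω
Net reactance X = X_L − X_C = -20500 Ω
Z = 2430 − j20500 Ω
|Z| = √(2430² + 20500²) = 20700 Ω
I = V/|Z| = 16/20700 = 774 μA

774 μA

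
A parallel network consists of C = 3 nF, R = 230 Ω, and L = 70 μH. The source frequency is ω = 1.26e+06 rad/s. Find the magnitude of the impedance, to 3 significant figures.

X_L = ωL = 88.2 Ω
X_C = 1/(ωC) = 265 Ω
Parallel: admittances add. Y = 1/R + 1/(jωL) + jωC
Y = (0.00435 − j0.00756) S
|Y| = 0.00872 S → |Z| = 1/|Y| = 115 Ω, ∠Z = −∠Y = 60.1°

115 Ω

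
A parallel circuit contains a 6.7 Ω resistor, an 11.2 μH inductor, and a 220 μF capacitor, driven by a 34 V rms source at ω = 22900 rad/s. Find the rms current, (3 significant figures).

39.1 A

X_L = ωL = 0.256 Ω
X_C = 1/(ωC) = 0.198 Ω
Parallel: admittances add. Y = 1/R + 1/(jωL) + jωC
Y = (0.149 + j1.14) S
|Y| = 1.15 S → |Z| = 1/|Y| = 0.870 Ω, ∠Z = −∠Y = -82.5°
I = V/|Z| = 34/0.870 = 39.1 A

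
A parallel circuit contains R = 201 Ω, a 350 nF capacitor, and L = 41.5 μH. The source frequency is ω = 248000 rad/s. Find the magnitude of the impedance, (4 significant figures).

X_L = ωL = 10.29 Ω
X_C = 1/(ωC) = 11.52 Ω
Parallel: admittances add. Y = 1/R + 1/(jωL) + jωC
Y = (0.004975 − j0.01036) S
|Y| = 0.01150 S → |Z| = 1/|Y| = 86.99 Ω, ∠Z = −∠Y = 64.35°

86.99 Ω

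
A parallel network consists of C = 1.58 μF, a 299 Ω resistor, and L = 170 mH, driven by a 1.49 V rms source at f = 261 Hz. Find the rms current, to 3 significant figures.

5.20 mA

ω = 2πf = 1640 rad/s
X_L = ωL = 279 Ω
X_C = 1/(ωC) = 386 Ω
Parallel: admittances add. Y = 1/R + 1/(jωL) + jωC
Y = (0.00334 − j0.000996) S
|Y| = 0.00349 S → |Z| = 1/|Y| = 287 Ω, ∠Z = −∠Y = 16.6°
I = V/|Z| = 1.49/287 = 5.20 mA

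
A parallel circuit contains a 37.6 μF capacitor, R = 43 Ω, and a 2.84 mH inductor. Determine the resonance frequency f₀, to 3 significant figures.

487 Hz

ω₀ = 1/√(LC) = 1/√(0.00284 × 3.76e-05) = 3060 rad/s
f₀ = ω₀/(2π) = 487 Hz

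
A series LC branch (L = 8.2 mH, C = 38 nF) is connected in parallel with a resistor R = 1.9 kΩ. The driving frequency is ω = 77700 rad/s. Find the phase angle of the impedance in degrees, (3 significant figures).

81.1°

X_L = ωL = 637 Ω
X_C = 1/(ωC) = 339 Ω
Branch 1: Z₁ = R = 1900 Ω
Branch 2 (series LC): Z₂ = j(X_L − X_C) = j298 Ω
Parallel: Z = Z₁Z₂/(Z₁+Z₂), |Z| = 295 Ω, ∠Z = 81.1°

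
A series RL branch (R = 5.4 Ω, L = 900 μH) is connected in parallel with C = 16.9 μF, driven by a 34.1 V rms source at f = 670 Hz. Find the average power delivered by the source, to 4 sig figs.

144.3 W

ω = 2πf = 4210 rad/s
X_L = ωL = 3.789 Ω
X_C = 1/(ωC) = 14.06 Ω
Branch 1 (R+jX_L): Z₁ = 5.400 + j3.789 Ω, |Z₁| = 6.597 Ω
Branch 2 (−jX_C): Z₂ = −j14.06 Ω
Parallel: Z = Z₁Z₂/(Z₁+Z₂), |Z| = 7.993 Ω, ∠Z = 7.312°
I = V/|Z| = 4.266 A
P = VI cos φ = 34.1 × 4.266 × cos(7.312°) = 144.3 W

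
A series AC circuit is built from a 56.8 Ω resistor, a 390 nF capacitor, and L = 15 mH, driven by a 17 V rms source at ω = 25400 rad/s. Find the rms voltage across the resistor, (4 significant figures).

X_L = ωL = 381.0 Ω
X_C = 1/(ωC) = 100.9 Ω
Net reactance X = X_L − X_C = 280.1 Ω
Z = 56.80 + j280.1 Ω
|Z| = √(56.80² + 280.1²) = 285.8 Ω
I = V/|Z| = 59.49 mA
V_R = I·|Z_R| = 0.05949 × 56.80 = 3.379 V

3.379 V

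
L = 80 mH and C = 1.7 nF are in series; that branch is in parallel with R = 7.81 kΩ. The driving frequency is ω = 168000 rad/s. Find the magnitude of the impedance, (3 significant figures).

X_L = ωL = 13400 Ω
X_C = 1/(ωC) = 3500 Ω
Branch 1: Z₁ = R = 7810 Ω
Branch 2 (series LC): Z₂ = j(X_L − X_C) = j9940 Ω
Parallel: Z = Z₁Z₂/(Z₁+Z₂), |Z| = 6140 Ω, ∠Z = 38.2°

6140 Ω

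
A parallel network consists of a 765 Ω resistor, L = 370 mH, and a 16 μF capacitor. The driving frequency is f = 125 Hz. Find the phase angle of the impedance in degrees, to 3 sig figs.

ω = 2πf = 785.4 rad/s
X_L = ωL = 291 Ω
X_C = 1/(ωC) = 79.6 Ω
Parallel: admittances add. Y = 1/R + 1/(jωL) + jωC
Y = (0.00131 + j0.00913) S
|Y| = 0.00922 S → |Z| = 1/|Y| = 108 Ω, ∠Z = −∠Y = -81.8°

-81.8°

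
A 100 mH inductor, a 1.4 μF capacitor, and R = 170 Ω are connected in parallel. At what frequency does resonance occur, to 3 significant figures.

425 Hz

ω₀ = 1/√(LC) = 1/√(0.1 × 1.4e-06) = 2673 rad/s
f₀ = ω₀/(2π) = 425 Hz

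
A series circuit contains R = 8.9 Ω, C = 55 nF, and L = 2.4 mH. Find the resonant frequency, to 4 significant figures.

ω₀ = 1/√(LC) = 1/√(0.0024 × 5.5e-08) = 87040 rad/s
f₀ = ω₀/(2π) = 13.85 kHz

13.85 kHz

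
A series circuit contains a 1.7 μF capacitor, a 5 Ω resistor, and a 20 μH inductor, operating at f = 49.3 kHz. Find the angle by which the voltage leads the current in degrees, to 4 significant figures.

40.67°

ω = 2πf = 309800 rad/s
X_L = ωL = 6.195 Ω
X_C = 1/(ωC) = 1.899 Ω
Net reactance X = X_L − X_C = 4.296 Ω
Z = 5.000 + j4.296 Ω
|Z| = √(5.000² + 4.296²) = 6.592 Ω
∠Z = arctan(4.296/5.000) = 40.67°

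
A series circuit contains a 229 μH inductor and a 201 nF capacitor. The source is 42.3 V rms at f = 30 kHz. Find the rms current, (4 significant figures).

ω = 2πf = 188500 rad/s
X_L = ωL = 43.17 Ω
X_C = 1/(ωC) = 26.39 Ω
Net reactance X = X_L − X_C = 16.77 Ω
Z = j16.77 Ω
|Z| = √(0² + 16.77²) = 16.77 Ω
I = V/|Z| = 42.3/16.77 = 2.522 A

2.522 A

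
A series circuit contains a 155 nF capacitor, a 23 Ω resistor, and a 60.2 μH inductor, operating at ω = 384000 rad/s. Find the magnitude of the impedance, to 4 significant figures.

X_L = ωL = 23.12 Ω
X_C = 1/(ωC) = 16.80 Ω
Net reactance X = X_L − X_C = 6.316 Ω
Z = 23.00 + j6.316 Ω
|Z| = √(23.00² + 6.316²) = 23.85 Ω

23.85 Ω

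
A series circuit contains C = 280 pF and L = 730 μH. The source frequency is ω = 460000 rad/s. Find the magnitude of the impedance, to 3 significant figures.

X_L = ωL = 336 Ω
X_C = 1/(ωC) = 7760 Ω
Net reactance X = X_L − X_C = -7430 Ω
Z = − j7430 Ω
|Z| = √(0² + 7430²) = 7430 Ω

7430 Ω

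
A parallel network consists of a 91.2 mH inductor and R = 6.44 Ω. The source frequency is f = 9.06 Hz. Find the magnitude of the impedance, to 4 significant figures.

ω = 2πf = 56.93 rad/s
X_L = ωL = 5.192 Ω
Parallel: admittances add. Y = 1/R + 1/(jωL)
Y = (0.1553 − j0.1926) S
|Y| = 0.2474 S → |Z| = 1/|Y| = 4.042 Ω, ∠Z = −∠Y = 51.13°

4.042 Ω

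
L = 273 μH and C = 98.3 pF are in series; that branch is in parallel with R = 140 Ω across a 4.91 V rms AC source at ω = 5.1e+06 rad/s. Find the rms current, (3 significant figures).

36.0 mA

X_L = ωL = 1390 Ω
X_C = 1/(ωC) = 1990 Ω
Branch 1: Z₁ = R = 140 Ω
Branch 2 (series LC): Z₂ = j(X_L − X_C) = −j602 Ω
Parallel: Z = Z₁Z₂/(Z₁+Z₂), |Z| = 136 Ω, ∠Z = -13.1°
I = V/|Z| = 4.91/136 = 36.0 mA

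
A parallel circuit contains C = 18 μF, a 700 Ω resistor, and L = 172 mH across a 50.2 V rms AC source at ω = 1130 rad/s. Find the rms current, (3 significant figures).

766 mA

X_L = ωL = 194 Ω
X_C = 1/(ωC) = 49.2 Ω
Parallel: admittances add. Y = 1/R + 1/(jωL) + jωC
Y = (0.00143 + j0.0152) S
|Y| = 0.0153 S → |Z| = 1/|Y| = 65.5 Ω, ∠Z = −∠Y = -84.6°
I = V/|Z| = 50.2/65.5 = 766 mA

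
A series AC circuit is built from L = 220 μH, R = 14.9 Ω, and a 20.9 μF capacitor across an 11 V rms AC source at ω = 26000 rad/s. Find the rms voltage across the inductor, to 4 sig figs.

X_L = ωL = 5.720 Ω
X_C = 1/(ωC) = 1.840 Ω
Net reactance X = X_L − X_C = 3.880 Ω
Z = 14.90 + j3.880 Ω
|Z| = √(14.90² + 3.880²) = 15.40 Ω
I = V/|Z| = 714.4 mA
V_L = I·|Z_L| = 0.7144 × 5.720 = 4.087 V

4.087 V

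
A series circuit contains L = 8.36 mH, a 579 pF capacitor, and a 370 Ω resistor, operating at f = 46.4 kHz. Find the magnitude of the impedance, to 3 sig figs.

ω = 2πf = 291500 rad/s
X_L = ωL = 2440 Ω
X_C = 1/(ωC) = 5920 Ω
Net reactance X = X_L − X_C = -3490 Ω
Z = 370 − j3490 Ω
|Z| = √(370² + 3490²) = 3510 Ω

3510 Ω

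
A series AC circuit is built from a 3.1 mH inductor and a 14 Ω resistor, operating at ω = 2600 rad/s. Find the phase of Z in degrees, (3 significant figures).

29.9°

X_L = ωL = 8.06 Ω
Z = 14.0 + j8.06 Ω
|Z| = √(14.0² + 8.06²) = 16.2 Ω
∠Z = arctan(8.06/14.0) = 29.9°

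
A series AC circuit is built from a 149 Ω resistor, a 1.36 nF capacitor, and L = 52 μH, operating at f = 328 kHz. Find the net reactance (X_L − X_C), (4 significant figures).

-249.6 Ω

ω = 2πf = 2.061e+06 rad/s
X_L = ωL = 107.2 Ω
X_C = 1/(ωC) = 356.8 Ω
X = 107.2 − 356.8 = -249.6 Ω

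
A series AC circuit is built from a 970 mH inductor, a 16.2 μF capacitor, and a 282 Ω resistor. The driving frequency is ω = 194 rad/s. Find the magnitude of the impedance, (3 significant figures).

X_L = ωL = 188 Ω
X_C = 1/(ωC) = 318 Ω
Net reactance X = X_L − X_C = -130 Ω
Z = 282 − j130 Ω
|Z| = √(282² + 130²) = 311 Ω

311 Ω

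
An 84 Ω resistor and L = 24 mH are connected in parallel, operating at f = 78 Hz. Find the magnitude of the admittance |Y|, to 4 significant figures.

85.85 mS

ω = 2πf = 490.1 rad/s
X_L = ωL = 11.76 Ω
Parallel: admittances add. Y = 1/R + 1/(jωL)
Y = (0.01190 − j0.08502) S
|Y| = 0.08585 S → |Z| = 1/|Y| = 11.65 Ω, ∠Z = −∠Y = 82.03°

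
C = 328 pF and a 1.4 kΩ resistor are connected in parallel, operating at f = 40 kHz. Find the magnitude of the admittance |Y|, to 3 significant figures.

ω = 2πf = 251300 rad/s
X_C = 1/(ωC) = 12100 Ω
Parallel: admittances add. Y = 1/R + jωC
Y = (0.000714 + j8.24e-05) S
|Y| = 0.000719 S → |Z| = 1/|Y| = 1390 Ω, ∠Z = −∠Y = -6.58°

719 μS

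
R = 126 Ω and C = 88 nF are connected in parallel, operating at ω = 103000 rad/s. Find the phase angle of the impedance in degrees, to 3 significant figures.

X_C = 1/(ωC) = 110 Ω
Parallel: admittances add. Y = 1/R + jωC
Y = (0.00794 + j0.00906) S
|Y| = 0.0120 S → |Z| = 1/|Y| = 83.0 Ω, ∠Z = −∠Y = -48.8°

-48.8°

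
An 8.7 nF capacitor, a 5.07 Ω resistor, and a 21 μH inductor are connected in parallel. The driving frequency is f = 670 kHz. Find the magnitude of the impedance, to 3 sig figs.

5.03 Ω

ω = 2πf = 4.21e+06 rad/s
X_L = ωL = 88.4 Ω
X_C = 1/(ωC) = 27.3 Ω
Parallel: admittances add. Y = 1/R + 1/(jωL) + jωC
Y = (0.197 + j0.0253) S
|Y| = 0.199 S → |Z| = 1/|Y| = 5.03 Ω, ∠Z = −∠Y = -7.31°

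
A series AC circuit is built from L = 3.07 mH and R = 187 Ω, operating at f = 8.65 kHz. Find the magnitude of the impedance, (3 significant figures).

251 Ω

ω = 2πf = 54350 rad/s
X_L = ωL = 167 Ω
Z = 187 + j167 Ω
|Z| = √(187² + 167²) = 251 Ω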